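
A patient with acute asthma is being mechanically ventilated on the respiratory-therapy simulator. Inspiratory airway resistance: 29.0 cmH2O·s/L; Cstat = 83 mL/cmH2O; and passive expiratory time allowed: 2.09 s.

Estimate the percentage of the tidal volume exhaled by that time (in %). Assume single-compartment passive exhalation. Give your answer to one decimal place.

58.0

τ = R × C = 29.0 × 83 mL/cmH2O = 29.0 × 0.083 L/cmH2O = 2.407 s.
Passive exhalation: V(t)/V₀ = e^(−t/τ) = e^(−2.09/2.407) = 0.4197.
Fraction exhaled = 1 − 0.4197 = 0.5803 → 58.03%.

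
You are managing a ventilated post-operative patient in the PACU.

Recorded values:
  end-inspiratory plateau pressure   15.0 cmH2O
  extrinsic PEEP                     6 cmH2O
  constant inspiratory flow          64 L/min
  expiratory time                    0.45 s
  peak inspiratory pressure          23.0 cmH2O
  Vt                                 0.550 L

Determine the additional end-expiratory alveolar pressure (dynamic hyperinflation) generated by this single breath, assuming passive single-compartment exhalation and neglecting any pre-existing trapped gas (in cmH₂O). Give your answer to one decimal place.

Flow: 64 L/min ÷ 60 = 1.0667 L/s.
R = (PIP − Pplat)/V̇ = (23.0 − 15.0) / 1.0667 = 8.0/1.0667 = 7.5 cmH2O·s/L.
C = Vt/(Pplat − PEEP) = 550.0 / (15.0 − 6) = 550.0/9.0 = 61.111 mL/cmH2O.
τ = R × C = 7.5 × 0.06111 L/cmH2O = 0.4583 s.
Fraction remaining = e^(−Te/τ) = e^(−0.45/0.4583) = 0.3746; trapped volume = 550.0 × 0.3746 = 206.03 mL.
Additional alveolar pressure from trapping ≈ V_trapped / C = 206.03 / 61.111 = 3.371 cmH2O.

3.4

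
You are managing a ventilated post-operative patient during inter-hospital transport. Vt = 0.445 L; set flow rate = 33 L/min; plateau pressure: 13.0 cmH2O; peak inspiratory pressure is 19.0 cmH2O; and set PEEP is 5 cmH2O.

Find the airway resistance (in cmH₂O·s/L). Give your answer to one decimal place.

Flow: 33 L/min ÷ 60 = 0.55 L/s.
Raw = (PIP − Pplat) / flow = (19.0 − 13.0) / 0.55 = 6.0 / 0.55 = 10.909 cmH2O·s/L.

10.9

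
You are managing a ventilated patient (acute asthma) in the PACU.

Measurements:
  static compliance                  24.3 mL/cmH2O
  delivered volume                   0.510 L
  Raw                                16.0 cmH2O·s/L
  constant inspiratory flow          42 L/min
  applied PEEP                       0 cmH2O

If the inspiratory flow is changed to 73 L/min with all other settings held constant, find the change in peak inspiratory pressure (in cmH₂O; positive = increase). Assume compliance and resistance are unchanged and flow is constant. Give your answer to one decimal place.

8.3

Flow: 42 L/min ÷ 60 = 0.7 L/s.
New flow: 73 L/min ÷ 60 = 1.2167 L/s.
PIP = Vt/C + R·V̇ + PEEP (constant-flow equation of motion).
Only the resistive term changes: ΔPIP = R × ΔV̇ = 16.0 × (1.2167 − 0.7) = 16.0 × 0.5167 = 8.267 cmH2O.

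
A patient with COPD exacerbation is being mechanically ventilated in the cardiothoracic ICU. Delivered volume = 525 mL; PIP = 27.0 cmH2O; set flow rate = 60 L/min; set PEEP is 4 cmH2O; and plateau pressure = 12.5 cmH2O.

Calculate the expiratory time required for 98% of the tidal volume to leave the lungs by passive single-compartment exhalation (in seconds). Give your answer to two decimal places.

3.50

Flow: 60 L/min ÷ 60 = 1 L/s.
R = (PIP − Pplat)/V̇ = (27.0 − 12.5) / 1 = 14.5/1 = 14.5 cmH2O·s/L.
C = Vt/(Pplat − PEEP) = 525.0 / (12.5 − 4) = 525.0/8.5 = 61.765 mL/cmH2O.
τ = R × C = 14.5 × 0.06177 L/cmH2O = 0.8957 s.
t = −τ·ln(1 − 0.98) = −0.8957·ln(0.02) = 3.504 s.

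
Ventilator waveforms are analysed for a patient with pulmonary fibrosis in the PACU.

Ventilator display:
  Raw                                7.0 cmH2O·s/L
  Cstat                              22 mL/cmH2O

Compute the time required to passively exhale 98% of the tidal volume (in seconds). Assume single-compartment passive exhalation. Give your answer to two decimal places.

τ = R × C = 7.0 × 22 mL/cmH2O = 7.0 × 0.022 L/cmH2O = 0.154 s.
Exhaled fraction f = 1 − e^(−t/τ) → t = −τ·ln(1 − f) = −0.154·ln(0.02) = 0.6025 s.

0.60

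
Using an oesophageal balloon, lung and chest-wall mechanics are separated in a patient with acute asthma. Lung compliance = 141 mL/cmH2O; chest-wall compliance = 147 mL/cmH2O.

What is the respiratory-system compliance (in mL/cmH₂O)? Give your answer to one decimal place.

Lung and chest wall are elastances in series: 1/Crs = 1/CL + 1/Ccw.
1/Crs = 1/141 + 1/147 = 0.01389.
Crs = 71.994 mL/cmH2O.

72.0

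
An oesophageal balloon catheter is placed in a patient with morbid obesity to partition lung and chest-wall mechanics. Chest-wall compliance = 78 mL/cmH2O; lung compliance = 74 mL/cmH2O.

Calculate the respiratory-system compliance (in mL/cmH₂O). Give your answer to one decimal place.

Lung and chest wall are elastances in series: 1/Crs = 1/CL + 1/Ccw.
1/Crs = 1/74 + 1/78 = 0.02633.
Crs = 37.979 mL/cmH2O.

38.0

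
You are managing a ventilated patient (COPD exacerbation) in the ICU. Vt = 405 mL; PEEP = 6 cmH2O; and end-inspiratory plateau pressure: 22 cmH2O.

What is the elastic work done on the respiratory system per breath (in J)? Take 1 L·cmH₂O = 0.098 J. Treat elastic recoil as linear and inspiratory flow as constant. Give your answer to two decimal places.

0.32

Elastic work ≈ ½ × (Pplat − PEEP) × Vt = 0.5 × (22 − 6) × 0.405 L = 0.5 × 16.0 × 0.405 = 3.24 L·cmH2O.
× 0.098 J/(L·cmH2O) → 0.3175 J.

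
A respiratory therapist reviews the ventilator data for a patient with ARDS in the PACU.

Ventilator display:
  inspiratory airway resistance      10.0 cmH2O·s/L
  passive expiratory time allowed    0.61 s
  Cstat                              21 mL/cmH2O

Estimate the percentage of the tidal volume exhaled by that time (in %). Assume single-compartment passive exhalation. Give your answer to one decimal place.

τ = R × C = 10.0 × 21 mL/cmH2O = 10.0 × 0.021 L/cmH2O = 0.21 s.
Passive exhalation: V(t)/V₀ = e^(−t/τ) = e^(−0.61/0.21) = 0.05476.
Fraction exhaled = 1 − 0.05476 = 0.9452 → 94.52%.

94.5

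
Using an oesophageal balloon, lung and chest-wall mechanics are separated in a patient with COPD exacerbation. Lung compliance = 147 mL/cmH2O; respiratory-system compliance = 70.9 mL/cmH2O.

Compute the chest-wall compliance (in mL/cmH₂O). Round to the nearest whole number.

137

1/Ccw = 1/Crs − 1/CL.
1/Ccw = 1/70.9 − 1/147 = 0.007302.
Ccw = 136.95 mL/cmH2O.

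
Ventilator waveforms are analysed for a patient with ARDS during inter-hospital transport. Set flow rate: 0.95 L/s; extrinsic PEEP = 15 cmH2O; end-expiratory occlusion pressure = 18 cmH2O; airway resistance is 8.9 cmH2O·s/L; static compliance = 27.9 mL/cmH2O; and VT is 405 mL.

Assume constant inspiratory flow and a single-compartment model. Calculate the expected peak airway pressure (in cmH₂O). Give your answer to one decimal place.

41.0

Total PEEP = 18 cmH2O (set 15 + intrinsic 3); this is the baseline alveolar pressure.
Equation of motion (constant flow): PIP = Vt/C + R·V̇ + PEEP.
PIP = 405/27.9 + 8.9×0.95 + 18 = 14.516 + 8.455 + 18 = 40.971 cmH2O.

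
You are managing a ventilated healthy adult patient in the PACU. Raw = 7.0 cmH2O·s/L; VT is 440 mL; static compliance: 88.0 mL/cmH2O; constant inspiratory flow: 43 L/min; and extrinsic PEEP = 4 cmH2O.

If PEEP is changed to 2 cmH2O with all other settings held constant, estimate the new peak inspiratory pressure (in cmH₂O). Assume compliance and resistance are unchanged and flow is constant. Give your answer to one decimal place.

Flow: 43 L/min ÷ 60 = 0.7167 L/s.
PIP = Vt/C + R·V̇ + PEEP (constant-flow equation of motion).
Only the baseline term changes: ΔPIP = ΔPEEP = 2 − 4 = -2.0 cmH2O.
Original PIP = 440/88.0 + 7.0×0.7167 + 4 = 14.017 cmH2O; new PIP = 14.017 + (-2.0) = 12.017 cmH2O.

12.0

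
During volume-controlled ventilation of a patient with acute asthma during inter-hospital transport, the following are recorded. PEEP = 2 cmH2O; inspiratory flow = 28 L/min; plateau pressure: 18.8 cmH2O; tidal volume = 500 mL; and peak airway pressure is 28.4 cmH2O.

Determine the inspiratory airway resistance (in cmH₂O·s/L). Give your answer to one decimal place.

Flow: 28 L/min ÷ 60 = 0.4667 L/s.
Raw = (PIP − Pplat) / flow = (28.4 − 18.8) / 0.4667 = 9.6 / 0.4667 = 20.57 cmH2O·s/L.

20.6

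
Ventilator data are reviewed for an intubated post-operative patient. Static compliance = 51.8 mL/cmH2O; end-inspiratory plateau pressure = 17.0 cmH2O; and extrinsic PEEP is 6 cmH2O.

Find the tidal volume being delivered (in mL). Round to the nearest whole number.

Vt = Cstat × (Pplat − PEEP) = 51.8 × (17.0 − 6) = 51.8 × 11.0 = 569.8 mL.

570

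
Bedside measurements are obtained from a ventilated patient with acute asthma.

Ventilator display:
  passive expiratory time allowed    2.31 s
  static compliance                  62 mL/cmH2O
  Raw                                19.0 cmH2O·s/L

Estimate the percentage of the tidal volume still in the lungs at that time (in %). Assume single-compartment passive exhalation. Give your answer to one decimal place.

τ = R × C = 19.0 × 62 mL/cmH2O = 19.0 × 0.062 L/cmH2O = 1.178 s.
Passive exhalation: V(t)/V₀ = e^(−t/τ) = e^(−2.31/1.178) = 0.1407.
Fraction remaining = 0.1407 → 14.07%.

14.1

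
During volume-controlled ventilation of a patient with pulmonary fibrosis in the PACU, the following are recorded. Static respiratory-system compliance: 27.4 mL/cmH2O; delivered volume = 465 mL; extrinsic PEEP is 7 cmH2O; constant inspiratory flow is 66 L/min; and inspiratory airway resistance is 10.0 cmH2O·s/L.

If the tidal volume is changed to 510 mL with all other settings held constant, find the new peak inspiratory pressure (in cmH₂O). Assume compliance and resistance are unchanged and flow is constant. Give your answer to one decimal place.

36.6

Flow: 66 L/min ÷ 60 = 1.1 L/s.
PIP = Vt/C + R·V̇ + PEEP (constant-flow equation of motion).
Only the elastic term changes: ΔPIP = ΔVt / C = (510 − 465) / 27.4 = 1.642 cmH2O.
Original PIP = 465/27.4 + 10.0×1.1 + 7 = 34.971 cmH2O; new PIP = 34.971 + (1.642) = 36.613 cmH2O.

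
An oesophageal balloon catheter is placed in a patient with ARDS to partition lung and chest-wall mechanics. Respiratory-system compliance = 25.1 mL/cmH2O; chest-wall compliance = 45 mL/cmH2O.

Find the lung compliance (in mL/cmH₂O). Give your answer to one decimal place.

1/CL = 1/Crs − 1/Ccw.
1/CL = 1/25.1 − 1/45 = 0.01762.
CL = 56.754 mL/cmH2O.

56.8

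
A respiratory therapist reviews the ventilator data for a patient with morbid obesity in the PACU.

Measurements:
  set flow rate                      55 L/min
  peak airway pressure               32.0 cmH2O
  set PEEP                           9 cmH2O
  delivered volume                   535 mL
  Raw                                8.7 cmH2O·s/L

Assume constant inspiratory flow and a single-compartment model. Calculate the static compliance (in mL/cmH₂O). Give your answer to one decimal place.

35.6

Flow: 55 L/min ÷ 60 = 0.9167 L/s.
Equation of motion (constant flow): PIP = Vt/C + R·V̇ + PEEP.
Vt/C = PIP − R·V̇ − PEEP = 32.0 − 8.7×0.9167 − 9 = 32.0 − 7.975 − 9 = 15.025 cmH2O.
C = Vt / 15.025 = 535 / 15.025 = 35.607 mL/cmH2O.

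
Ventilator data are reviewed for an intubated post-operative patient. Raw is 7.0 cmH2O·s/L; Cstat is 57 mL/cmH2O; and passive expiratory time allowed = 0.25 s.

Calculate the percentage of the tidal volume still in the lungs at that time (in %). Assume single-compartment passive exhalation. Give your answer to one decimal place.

53.4

τ = R × C = 7.0 × 57 mL/cmH2O = 7.0 × 0.057 L/cmH2O = 0.399 s.
Passive exhalation: V(t)/V₀ = e^(−t/τ) = e^(−0.25/0.399) = 0.5344.
Fraction remaining = 0.5344 → 53.44%.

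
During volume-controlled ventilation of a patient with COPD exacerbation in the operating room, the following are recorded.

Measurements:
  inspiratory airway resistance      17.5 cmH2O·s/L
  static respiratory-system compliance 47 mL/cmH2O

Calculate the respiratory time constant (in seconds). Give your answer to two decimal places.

τ = R × C = 17.5 × 47 mL/cmH2O = 17.5 × 0.047 L/cmH2O = 0.8225 s.

0.82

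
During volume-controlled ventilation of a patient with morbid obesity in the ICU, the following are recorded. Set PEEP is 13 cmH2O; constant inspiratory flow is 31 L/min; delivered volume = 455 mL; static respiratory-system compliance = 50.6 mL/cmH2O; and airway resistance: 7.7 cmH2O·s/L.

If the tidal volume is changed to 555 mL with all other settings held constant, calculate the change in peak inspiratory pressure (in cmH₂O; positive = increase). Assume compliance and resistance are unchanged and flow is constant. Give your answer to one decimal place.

PIP = Vt/C + R·V̇ + PEEP (constant-flow equation of motion).
Only the elastic term changes: ΔPIP = ΔVt / C = (555 − 455) / 50.6 = 1.976 cmH2O.

2.0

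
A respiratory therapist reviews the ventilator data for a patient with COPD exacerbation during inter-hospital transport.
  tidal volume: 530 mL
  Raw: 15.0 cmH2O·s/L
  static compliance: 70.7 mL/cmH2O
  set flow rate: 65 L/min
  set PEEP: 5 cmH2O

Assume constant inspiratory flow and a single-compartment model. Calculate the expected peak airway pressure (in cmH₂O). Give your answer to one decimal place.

28.7

Flow: 65 L/min ÷ 60 = 1.0833 L/s.
Equation of motion (constant flow): PIP = Vt/C + R·V̇ + PEEP.
PIP = 530/70.7 + 15.0×1.0833 + 5 = 7.496 + 16.25 + 5 = 28.746 cmH2O.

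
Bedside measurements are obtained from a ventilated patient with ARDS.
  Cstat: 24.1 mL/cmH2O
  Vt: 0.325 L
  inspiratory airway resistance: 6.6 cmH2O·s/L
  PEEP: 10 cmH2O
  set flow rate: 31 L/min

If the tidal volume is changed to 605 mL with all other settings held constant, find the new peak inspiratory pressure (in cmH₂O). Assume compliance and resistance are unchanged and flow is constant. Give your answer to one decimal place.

38.5

Flow: 31 L/min ÷ 60 = 0.5167 L/s.
PIP = Vt/C + R·V̇ + PEEP (constant-flow equation of motion).
Only the elastic term changes: ΔPIP = ΔVt / C = (605 − 325) / 24.1 = 11.618 cmH2O.
Original PIP = 325/24.1 + 6.6×0.5167 + 10 = 26.896 cmH2O; new PIP = 26.896 + (11.618) = 38.514 cmH2O.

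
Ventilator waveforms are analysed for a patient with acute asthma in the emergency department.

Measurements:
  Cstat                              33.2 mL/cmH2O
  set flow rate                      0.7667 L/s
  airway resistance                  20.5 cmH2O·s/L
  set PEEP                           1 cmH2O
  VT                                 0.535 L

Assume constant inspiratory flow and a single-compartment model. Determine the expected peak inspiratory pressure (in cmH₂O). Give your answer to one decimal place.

32.8

Equation of motion (constant flow): PIP = Vt/C + R·V̇ + PEEP.
PIP = 535/33.2 + 20.5×0.7667 + 1 = 16.114 + 15.717 + 1 = 32.831 cmH2O.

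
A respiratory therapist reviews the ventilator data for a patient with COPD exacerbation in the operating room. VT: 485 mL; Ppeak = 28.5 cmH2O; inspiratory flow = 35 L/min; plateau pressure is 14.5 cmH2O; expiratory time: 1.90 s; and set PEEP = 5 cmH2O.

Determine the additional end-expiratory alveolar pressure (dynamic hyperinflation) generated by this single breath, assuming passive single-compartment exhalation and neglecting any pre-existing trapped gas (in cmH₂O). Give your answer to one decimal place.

Flow: 35 L/min ÷ 60 = 0.5833 L/s.
R = (PIP − Pplat)/V̇ = (28.5 − 14.5) / 0.5833 = 14.0/0.5833 = 24.001 cmH2O·s/L.
C = Vt/(Pplat − PEEP) = 485.0 / (14.5 − 5) = 485.0/9.5 = 51.053 mL/cmH2O.
τ = R × C = 24.001 × 0.05105 L/cmH2O = 1.225 s.
Fraction remaining = e^(−Te/τ) = e^(−1.90/1.225) = 0.212; trapped volume = 485.0 × 0.212 = 102.82 mL.
Additional alveolar pressure from trapping ≈ V_trapped / C = 102.82 / 51.053 = 2.014 cmH2O.

2.0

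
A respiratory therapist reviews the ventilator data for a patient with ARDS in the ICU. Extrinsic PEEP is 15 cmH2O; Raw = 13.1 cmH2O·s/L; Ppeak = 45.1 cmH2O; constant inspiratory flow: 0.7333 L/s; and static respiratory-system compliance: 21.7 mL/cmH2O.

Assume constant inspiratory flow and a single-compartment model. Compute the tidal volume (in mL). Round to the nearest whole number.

445

Equation of motion (constant flow): PIP = Vt/C + R·V̇ + PEEP.
Vt/C = PIP − R·V̇ − PEEP = 45.1 − 9.606 − 15 = 20.494 cmH2O.
Vt = C × 20.494 = 21.7 × 20.494 = 444.72 mL.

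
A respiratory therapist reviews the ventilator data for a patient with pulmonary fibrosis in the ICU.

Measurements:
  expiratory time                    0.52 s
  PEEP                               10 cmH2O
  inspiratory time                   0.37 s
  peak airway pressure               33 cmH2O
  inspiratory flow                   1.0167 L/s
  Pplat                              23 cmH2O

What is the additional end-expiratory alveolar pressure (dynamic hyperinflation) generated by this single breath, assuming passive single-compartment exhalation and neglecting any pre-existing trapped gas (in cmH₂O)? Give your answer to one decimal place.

Vt = flow × Ti = 1.0167 L/s × 0.37 s × 1000 mL/L = 376.18 mL.
R = (PIP − Pplat)/V̇ = (33 − 23) / 1.0167 = 10.0/1.0167 = 9.836 cmH2O·s/L.
C = Vt/(Pplat − PEEP) = 376.18 / (23 − 10) = 376.18/13.0 = 28.937 mL/cmH2O.
τ = R × C = 9.836 × 0.02894 L/cmH2O = 0.2847 s.
Fraction remaining = e^(−Te/τ) = e^(−0.52/0.2847) = 0.161; trapped volume = 376.18 × 0.161 = 60.565 mL.
Additional alveolar pressure from trapping ≈ V_trapped / C = 60.565 / 28.937 = 2.093 cmH2O.

2.1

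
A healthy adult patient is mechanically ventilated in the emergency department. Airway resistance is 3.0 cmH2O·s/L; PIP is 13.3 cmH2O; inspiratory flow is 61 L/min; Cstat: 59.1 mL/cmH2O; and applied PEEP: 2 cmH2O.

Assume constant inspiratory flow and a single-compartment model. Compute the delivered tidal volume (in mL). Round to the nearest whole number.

Flow: 61 L/min ÷ 60 = 1.0167 L/s.
Equation of motion (constant flow): PIP = Vt/C + R·V̇ + PEEP.
Vt/C = PIP − R·V̇ − PEEP = 13.3 − 3.05 − 2 = 8.25 cmH2O.
Vt = C × 8.25 = 59.1 × 8.25 = 487.58 mL.

488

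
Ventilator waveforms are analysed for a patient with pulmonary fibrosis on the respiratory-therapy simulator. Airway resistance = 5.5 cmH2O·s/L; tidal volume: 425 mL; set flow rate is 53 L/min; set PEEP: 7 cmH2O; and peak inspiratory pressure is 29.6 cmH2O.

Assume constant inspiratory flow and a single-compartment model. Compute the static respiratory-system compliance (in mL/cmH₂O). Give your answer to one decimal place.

Flow: 53 L/min ÷ 60 = 0.8833 L/s.
Equation of motion (constant flow): PIP = Vt/C + R·V̇ + PEEP.
Vt/C = PIP − R·V̇ − PEEP = 29.6 − 5.5×0.8833 − 7 = 29.6 − 4.858 − 7 = 17.742 cmH2O.
C = Vt / 17.742 = 425 / 17.742 = 23.954 mL/cmH2O.

24.0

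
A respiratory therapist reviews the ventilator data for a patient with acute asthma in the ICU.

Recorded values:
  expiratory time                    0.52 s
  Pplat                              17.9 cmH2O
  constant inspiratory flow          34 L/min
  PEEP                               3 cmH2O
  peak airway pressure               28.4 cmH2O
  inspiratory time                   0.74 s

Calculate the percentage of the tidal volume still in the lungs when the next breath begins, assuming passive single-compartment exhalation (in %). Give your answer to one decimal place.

Flow: 34 L/min ÷ 60 = 0.5667 L/s.
Vt = flow × Ti = 0.5667 L/s × 0.74 s × 1000 mL/L = 419.36 mL.
R = (PIP − Pplat)/V̇ = (28.4 − 17.9) / 0.5667 = 10.5/0.5667 = 18.528 cmH2O·s/L.
C = Vt/(Pplat − PEEP) = 419.36 / (17.9 − 3) = 419.36/14.9 = 28.145 mL/cmH2O.
τ = R × C = 18.528 × 0.02815 L/cmH2O = 0.5216 s.
Fraction remaining at end-expiration = e^(−Te/τ) = e^(−0.52/0.5216) = 0.369 → 36.9%.

36.9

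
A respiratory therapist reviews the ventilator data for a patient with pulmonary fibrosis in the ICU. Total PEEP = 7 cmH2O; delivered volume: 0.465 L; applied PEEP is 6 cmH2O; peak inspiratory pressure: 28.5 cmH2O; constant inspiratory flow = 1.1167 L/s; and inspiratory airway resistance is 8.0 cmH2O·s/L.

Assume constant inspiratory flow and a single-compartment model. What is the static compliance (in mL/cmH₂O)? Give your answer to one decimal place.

37.0

Total PEEP = 7 cmH2O (set 6 + intrinsic 1); this is the baseline alveolar pressure.
Equation of motion (constant flow): PIP = Vt/C + R·V̇ + PEEP.
Vt/C = PIP − R·V̇ − PEEP = 28.5 − 8.0×1.1167 − 7 = 28.5 − 8.934 − 7 = 12.566 cmH2O.
C = Vt / 12.566 = 465 / 12.566 = 37.005 mL/cmH2O.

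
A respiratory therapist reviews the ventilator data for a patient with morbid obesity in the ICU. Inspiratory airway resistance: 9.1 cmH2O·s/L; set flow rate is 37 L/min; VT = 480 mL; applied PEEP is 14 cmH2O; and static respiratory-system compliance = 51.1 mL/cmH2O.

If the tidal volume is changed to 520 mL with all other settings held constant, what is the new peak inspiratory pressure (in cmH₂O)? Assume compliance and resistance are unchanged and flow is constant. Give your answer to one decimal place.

29.8

Flow: 37 L/min ÷ 60 = 0.6167 L/s.
PIP = Vt/C + R·V̇ + PEEP (constant-flow equation of motion).
Only the elastic term changes: ΔPIP = ΔVt / C = (520 − 480) / 51.1 = 0.7828 cmH2O.
Original PIP = 480/51.1 + 9.1×0.6167 + 14 = 29.005 cmH2O; new PIP = 29.005 + (0.7828) = 29.788 cmH2O.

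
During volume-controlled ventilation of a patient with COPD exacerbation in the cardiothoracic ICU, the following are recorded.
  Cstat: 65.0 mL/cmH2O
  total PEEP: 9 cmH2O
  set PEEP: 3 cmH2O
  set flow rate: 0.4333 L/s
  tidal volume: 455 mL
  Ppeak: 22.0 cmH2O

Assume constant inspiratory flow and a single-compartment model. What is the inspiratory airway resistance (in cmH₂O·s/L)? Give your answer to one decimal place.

13.8

Total PEEP = 9 cmH2O (set 3 + intrinsic 6); this is the baseline alveolar pressure.
Equation of motion (constant flow): PIP = Vt/C + R·V̇ + PEEP.
R·V̇ = PIP − Vt/C − PEEP = 22.0 − 455/65.0 − 9 = 22.0 − 7.0 − 9 = 6.0 cmH2O.
R = 6.0 / 0.4333 = 13.847 cmH2O·s/L.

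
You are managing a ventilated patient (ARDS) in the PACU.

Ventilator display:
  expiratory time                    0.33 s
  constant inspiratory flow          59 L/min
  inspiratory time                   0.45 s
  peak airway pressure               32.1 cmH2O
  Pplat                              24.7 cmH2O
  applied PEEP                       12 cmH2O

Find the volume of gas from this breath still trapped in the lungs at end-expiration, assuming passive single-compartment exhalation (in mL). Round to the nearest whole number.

Flow: 59 L/min ÷ 60 = 0.9833 L/s.
Vt = flow × Ti = 0.9833 L/s × 0.45 s × 1000 mL/L = 442.49 mL.
R = (PIP − Pplat)/V̇ = (32.1 − 24.7) / 0.9833 = 7.4/0.9833 = 7.526 cmH2O·s/L.
C = Vt/(Pplat − PEEP) = 442.49 / (24.7 − 12) = 442.49/12.7 = 34.842 mL/cmH2O.
τ = R × C = 7.526 × 0.03484 L/cmH2O = 0.2622 s.
Fraction remaining = e^(−Te/τ) = e^(−0.33/0.2622) = 0.2841.
Trapped volume = 442.49 × 0.2841 = 125.71 mL.

126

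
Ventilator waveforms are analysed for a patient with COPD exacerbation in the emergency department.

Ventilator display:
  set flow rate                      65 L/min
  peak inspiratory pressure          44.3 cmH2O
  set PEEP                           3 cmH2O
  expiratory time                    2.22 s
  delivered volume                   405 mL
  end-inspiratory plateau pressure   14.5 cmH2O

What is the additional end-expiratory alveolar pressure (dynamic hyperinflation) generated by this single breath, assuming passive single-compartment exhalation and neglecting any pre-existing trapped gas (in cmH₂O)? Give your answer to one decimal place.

1.2

Flow: 65 L/min ÷ 60 = 1.0833 L/s.
R = (PIP − Pplat)/V̇ = (44.3 − 14.5) / 1.0833 = 29.8/1.0833 = 27.509 cmH2O·s/L.
C = Vt/(Pplat − PEEP) = 405.0 / (14.5 − 3) = 405.0/11.5 = 35.217 mL/cmH2O.
τ = R × C = 27.509 × 0.03522 L/cmH2O = 0.9689 s.
Fraction remaining = e^(−Te/τ) = e^(−2.22/0.9689) = 0.1011; trapped volume = 405.0 × 0.1011 = 40.946 mL.
Additional alveolar pressure from trapping ≈ V_trapped / C = 40.946 / 35.217 = 1.163 cmH2O.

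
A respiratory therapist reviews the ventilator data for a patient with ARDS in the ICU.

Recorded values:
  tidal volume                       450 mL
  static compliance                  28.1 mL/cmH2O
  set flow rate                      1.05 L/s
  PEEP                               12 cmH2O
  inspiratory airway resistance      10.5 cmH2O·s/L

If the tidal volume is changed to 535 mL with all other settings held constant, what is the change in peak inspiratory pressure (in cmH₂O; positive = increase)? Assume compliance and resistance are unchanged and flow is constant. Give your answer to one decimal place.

3.0

PIP = Vt/C + R·V̇ + PEEP (constant-flow equation of motion).
Only the elastic term changes: ΔPIP = ΔVt / C = (535 − 450) / 28.1 = 3.025 cmH2O.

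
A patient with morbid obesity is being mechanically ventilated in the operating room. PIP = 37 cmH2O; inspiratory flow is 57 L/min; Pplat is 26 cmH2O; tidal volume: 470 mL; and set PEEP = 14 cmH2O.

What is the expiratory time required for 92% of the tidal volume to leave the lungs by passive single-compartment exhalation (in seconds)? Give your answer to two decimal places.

Flow: 57 L/min ÷ 60 = 0.95 L/s.
R = (PIP − Pplat)/V̇ = (37 − 26) / 0.95 = 11.0/0.95 = 11.579 cmH2O·s/L.
C = Vt/(Pplat − PEEP) = 470.0 / (26 − 14) = 470.0/12.0 = 39.167 mL/cmH2O.
τ = R × C = 11.579 × 0.03917 L/cmH2O = 0.4535 s.
t = −τ·ln(1 − 0.92) = −0.4535·ln(0.08) = 1.145 s.

1.15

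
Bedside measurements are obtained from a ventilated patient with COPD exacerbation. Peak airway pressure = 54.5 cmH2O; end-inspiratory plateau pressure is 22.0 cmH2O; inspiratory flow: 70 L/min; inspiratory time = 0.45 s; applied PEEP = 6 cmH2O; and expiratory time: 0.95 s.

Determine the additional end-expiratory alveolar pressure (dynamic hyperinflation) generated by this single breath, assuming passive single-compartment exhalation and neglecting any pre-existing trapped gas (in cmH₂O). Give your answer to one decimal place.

5.7

Flow: 70 L/min ÷ 60 = 1.1667 L/s.
Vt = flow × Ti = 1.1667 L/s × 0.45 s × 1000 mL/L = 525.02 mL.
R = (PIP − Pplat)/V̇ = (54.5 − 22.0) / 1.1667 = 32.5/1.1667 = 27.856 cmH2O·s/L.
C = Vt/(Pplat − PEEP) = 525.02 / (22.0 − 6) = 525.02/16.0 = 32.814 mL/cmH2O.
τ = R × C = 27.856 × 0.03281 L/cmH2O = 0.914 s.
Fraction remaining = e^(−Te/τ) = e^(−0.95/0.914) = 0.3537; trapped volume = 525.02 × 0.3537 = 185.7 mL.
Additional alveolar pressure from trapping ≈ V_trapped / C = 185.7 / 32.814 = 5.659 cmH2O.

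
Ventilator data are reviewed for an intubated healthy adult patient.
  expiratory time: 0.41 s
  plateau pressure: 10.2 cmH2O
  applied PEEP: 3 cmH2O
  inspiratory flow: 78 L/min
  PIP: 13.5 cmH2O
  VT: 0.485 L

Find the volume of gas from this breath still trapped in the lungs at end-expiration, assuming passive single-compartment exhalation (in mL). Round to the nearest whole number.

44

Flow: 78 L/min ÷ 60 = 1.3 L/s.
R = (PIP − Pplat)/V̇ = (13.5 − 10.2) / 1.3 = 3.3/1.3 = 2.538 cmH2O·s/L.
C = Vt/(Pplat − PEEP) = 485.0 / (10.2 − 3) = 485.0/7.2 = 67.361 mL/cmH2O.
τ = R × C = 2.538 × 0.06736 L/cmH2O = 0.171 s.
Fraction remaining = e^(−Te/τ) = e^(−0.41/0.171) = 0.09093.
Trapped volume = 485.0 × 0.09093 = 44.101 mL.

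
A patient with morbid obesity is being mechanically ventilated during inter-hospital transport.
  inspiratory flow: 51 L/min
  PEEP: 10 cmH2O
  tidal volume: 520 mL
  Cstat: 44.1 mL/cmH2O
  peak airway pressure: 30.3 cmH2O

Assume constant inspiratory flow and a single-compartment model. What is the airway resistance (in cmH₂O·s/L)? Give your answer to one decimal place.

Flow: 51 L/min ÷ 60 = 0.85 L/s.
Equation of motion (constant flow): PIP = Vt/C + R·V̇ + PEEP.
R·V̇ = PIP − Vt/C − PEEP = 30.3 − 520/44.1 − 10 = 30.3 − 11.791 − 10 = 8.509 cmH2O.
R = 8.509 / 0.85 = 10.011 cmH2O·s/L.

10.0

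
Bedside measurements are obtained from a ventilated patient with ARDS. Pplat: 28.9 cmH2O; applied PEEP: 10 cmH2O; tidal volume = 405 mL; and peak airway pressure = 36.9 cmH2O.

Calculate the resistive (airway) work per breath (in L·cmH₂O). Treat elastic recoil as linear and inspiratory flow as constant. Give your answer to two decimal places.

With constant inspiratory flow the resistive pressure is constant at PIP − Pplat = 36.9 − 28.9 = 8.0 cmH2O, so resistive work = 8.0 × 0.405 = 3.24 L·cmH2O.

3.24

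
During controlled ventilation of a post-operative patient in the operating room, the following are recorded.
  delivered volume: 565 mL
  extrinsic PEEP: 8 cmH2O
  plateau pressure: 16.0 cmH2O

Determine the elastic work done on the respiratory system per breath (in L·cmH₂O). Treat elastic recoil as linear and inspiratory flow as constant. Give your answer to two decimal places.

Elastic work ≈ ½ × (Pplat − PEEP) × Vt = 0.5 × (16.0 − 8) × 0.565 L = 0.5 × 8.0 × 0.565 = 2.26 L·cmH2O.

2.26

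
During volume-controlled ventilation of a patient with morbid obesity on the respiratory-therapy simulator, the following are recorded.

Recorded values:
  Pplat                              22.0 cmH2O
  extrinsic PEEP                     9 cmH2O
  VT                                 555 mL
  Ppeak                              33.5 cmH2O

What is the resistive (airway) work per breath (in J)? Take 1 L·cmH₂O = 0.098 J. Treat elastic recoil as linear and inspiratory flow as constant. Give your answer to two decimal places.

With constant inspiratory flow the resistive pressure is constant at PIP − Pplat = 33.5 − 22.0 = 11.5 cmH2O, so resistive work = 11.5 × 0.555 = 6.383 L·cmH2O.
× 0.098 J/(L·cmH2O) → 0.6255 J.

0.63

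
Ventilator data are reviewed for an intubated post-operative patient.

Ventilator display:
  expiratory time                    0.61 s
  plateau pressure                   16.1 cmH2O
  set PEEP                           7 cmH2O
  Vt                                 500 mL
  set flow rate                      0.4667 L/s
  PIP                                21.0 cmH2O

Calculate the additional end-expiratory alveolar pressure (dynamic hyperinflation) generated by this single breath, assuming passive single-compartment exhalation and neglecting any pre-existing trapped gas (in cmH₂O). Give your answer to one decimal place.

3.2

R = (PIP − Pplat)/V̇ = (21.0 − 16.1) / 0.4667 = 4.9/0.4667 = 10.499 cmH2O·s/L.
C = Vt/(Pplat − PEEP) = 500.0 / (16.1 − 7) = 500.0/9.1 = 54.945 mL/cmH2O.
τ = R × C = 10.499 × 0.05495 L/cmH2O = 0.5769 s.
Fraction remaining = e^(−Te/τ) = e^(−0.61/0.5769) = 0.3474; trapped volume = 500.0 × 0.3474 = 173.7 mL.
Additional alveolar pressure from trapping ≈ V_trapped / C = 173.7 / 54.945 = 3.161 cmH2O.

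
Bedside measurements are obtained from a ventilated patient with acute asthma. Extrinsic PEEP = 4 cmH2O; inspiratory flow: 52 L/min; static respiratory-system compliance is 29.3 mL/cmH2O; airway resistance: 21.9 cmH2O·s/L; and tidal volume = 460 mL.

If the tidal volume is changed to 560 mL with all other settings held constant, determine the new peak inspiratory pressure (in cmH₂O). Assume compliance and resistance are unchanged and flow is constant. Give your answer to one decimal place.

Flow: 52 L/min ÷ 60 = 0.8667 L/s.
PIP = Vt/C + R·V̇ + PEEP (constant-flow equation of motion).
Only the elastic term changes: ΔPIP = ΔVt / C = (560 − 460) / 29.3 = 3.413 cmH2O.
Original PIP = 460/29.3 + 21.9×0.8667 + 4 = 38.68 cmH2O; new PIP = 38.68 + (3.413) = 42.093 cmH2O.

42.1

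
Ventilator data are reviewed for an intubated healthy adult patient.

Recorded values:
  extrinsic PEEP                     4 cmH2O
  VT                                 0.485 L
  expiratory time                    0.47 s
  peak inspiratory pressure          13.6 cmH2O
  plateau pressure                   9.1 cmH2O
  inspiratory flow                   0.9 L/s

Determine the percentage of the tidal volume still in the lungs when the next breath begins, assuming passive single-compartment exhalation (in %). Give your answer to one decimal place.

R = (PIP − Pplat)/V̇ = (13.6 − 9.1) / 0.9 = 4.5/0.9 = 5.0 cmH2O·s/L.
C = Vt/(Pplat − PEEP) = 485.0 / (9.1 − 4) = 485.0/5.1 = 95.098 mL/cmH2O.
τ = R × C = 5.0 × 0.0951 L/cmH2O = 0.4755 s.
Fraction remaining at end-expiration = e^(−Te/τ) = e^(−0.47/0.4755) = 0.3722 → 37.22%.

37.2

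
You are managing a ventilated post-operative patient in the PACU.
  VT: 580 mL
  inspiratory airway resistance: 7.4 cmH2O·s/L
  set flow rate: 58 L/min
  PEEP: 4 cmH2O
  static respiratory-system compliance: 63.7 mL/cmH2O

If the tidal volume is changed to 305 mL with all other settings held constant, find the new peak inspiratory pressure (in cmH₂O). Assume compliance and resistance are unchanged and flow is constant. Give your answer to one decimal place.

Flow: 58 L/min ÷ 60 = 0.9667 L/s.
PIP = Vt/C + R·V̇ + PEEP (constant-flow equation of motion).
Only the elastic term changes: ΔPIP = ΔVt / C = (305 − 580) / 63.7 = -4.317 cmH2O.
Original PIP = 580/63.7 + 7.4×0.9667 + 4 = 20.259 cmH2O; new PIP = 20.259 + (-4.317) = 15.942 cmH2O.

15.9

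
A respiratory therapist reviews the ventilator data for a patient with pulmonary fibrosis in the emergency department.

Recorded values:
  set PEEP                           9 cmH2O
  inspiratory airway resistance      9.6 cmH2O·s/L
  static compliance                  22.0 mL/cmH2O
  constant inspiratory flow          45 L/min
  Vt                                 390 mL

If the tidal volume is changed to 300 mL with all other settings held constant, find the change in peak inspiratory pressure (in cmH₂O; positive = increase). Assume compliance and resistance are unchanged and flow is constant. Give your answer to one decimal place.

PIP = Vt/C + R·V̇ + PEEP (constant-flow equation of motion).
Only the elastic term changes: ΔPIP = ΔVt / C = (300 − 390) / 22.0 = -4.091 cmH2O.

-4.1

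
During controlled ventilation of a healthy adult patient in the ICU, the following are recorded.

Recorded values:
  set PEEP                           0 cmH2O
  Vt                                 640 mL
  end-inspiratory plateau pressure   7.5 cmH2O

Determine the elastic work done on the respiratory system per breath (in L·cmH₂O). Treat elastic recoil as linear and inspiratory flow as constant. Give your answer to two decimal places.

2.40

Elastic work ≈ ½ × (Pplat − PEEP) × Vt = 0.5 × (7.5 − 0) × 0.640 L = 0.5 × 7.5 × 0.640 = 2.4 L·cmH2O.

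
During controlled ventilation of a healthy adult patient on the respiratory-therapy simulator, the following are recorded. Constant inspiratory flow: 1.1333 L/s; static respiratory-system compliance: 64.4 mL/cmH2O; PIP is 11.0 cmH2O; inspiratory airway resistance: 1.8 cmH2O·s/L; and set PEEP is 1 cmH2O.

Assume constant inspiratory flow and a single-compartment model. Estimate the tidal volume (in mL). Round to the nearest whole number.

513

Equation of motion (constant flow): PIP = Vt/C + R·V̇ + PEEP.
Vt/C = PIP − R·V̇ − PEEP = 11.0 − 2.04 − 1 = 7.96 cmH2O.
Vt = C × 7.96 = 64.4 × 7.96 = 512.62 mL.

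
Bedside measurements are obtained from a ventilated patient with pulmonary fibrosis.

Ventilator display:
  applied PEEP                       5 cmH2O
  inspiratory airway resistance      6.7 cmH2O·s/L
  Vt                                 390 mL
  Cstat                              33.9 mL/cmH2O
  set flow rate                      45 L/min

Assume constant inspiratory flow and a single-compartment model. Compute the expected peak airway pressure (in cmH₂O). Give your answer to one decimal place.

21.5

Flow: 45 L/min ÷ 60 = 0.75 L/s.
Equation of motion (constant flow): PIP = Vt/C + R·V̇ + PEEP.
PIP = 390/33.9 + 6.7×0.75 + 5 = 11.504 + 5.025 + 5 = 21.529 cmH2O.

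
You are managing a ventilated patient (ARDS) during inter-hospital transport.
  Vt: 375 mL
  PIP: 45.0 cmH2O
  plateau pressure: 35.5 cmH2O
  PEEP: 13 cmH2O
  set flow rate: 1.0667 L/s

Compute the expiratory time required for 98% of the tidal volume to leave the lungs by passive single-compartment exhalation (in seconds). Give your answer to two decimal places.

0.58

R = (PIP − Pplat)/V̇ = (45.0 − 35.5) / 1.0667 = 9.5/1.0667 = 8.906 cmH2O·s/L.
C = Vt/(Pplat − PEEP) = 375.0 / (35.5 − 13) = 375.0/22.5 = 16.667 mL/cmH2O.
τ = R × C = 8.906 × 0.01667 L/cmH2O = 0.1485 s.
t = −τ·ln(1 − 0.98) = −0.1485·ln(0.02) = 0.5809 s.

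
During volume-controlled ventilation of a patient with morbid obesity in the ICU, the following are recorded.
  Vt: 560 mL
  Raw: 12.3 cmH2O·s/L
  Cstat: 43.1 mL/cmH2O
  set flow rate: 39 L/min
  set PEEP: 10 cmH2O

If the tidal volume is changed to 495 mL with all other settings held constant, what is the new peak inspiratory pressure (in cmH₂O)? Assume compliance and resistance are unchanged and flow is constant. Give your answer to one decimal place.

29.5

Flow: 39 L/min ÷ 60 = 0.65 L/s.
PIP = Vt/C + R·V̇ + PEEP (constant-flow equation of motion).
Only the elastic term changes: ΔPIP = ΔVt / C = (495 − 560) / 43.1 = -1.508 cmH2O.
Original PIP = 560/43.1 + 12.3×0.65 + 10 = 30.988 cmH2O; new PIP = 30.988 + (-1.508) = 29.48 cmH2O.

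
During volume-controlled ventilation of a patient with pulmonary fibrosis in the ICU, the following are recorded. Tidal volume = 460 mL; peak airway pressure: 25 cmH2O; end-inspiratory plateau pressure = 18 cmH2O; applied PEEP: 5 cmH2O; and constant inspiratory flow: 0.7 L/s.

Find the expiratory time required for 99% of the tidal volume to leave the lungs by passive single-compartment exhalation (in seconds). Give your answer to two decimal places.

R = (PIP − Pplat)/V̇ = (25 − 18) / 0.7 = 7.0/0.7 = 10.0 cmH2O·s/L.
C = Vt/(Pplat − PEEP) = 460.0 / (18 − 5) = 460.0/13.0 = 35.385 mL/cmH2O.
τ = R × C = 10.0 × 0.03539 L/cmH2O = 0.3539 s.
t = −τ·ln(1 − 0.99) = −0.3539·ln(0.01) = 1.63 s.

1.63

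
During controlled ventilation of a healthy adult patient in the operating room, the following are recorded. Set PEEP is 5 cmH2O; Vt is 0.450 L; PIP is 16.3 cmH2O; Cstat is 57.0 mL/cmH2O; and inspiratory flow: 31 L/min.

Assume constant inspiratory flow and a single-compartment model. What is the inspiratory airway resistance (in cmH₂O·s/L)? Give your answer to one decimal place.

6.6

Flow: 31 L/min ÷ 60 = 0.5167 L/s.
Equation of motion (constant flow): PIP = Vt/C + R·V̇ + PEEP.
R·V̇ = PIP − Vt/C − PEEP = 16.3 − 450/57.0 − 5 = 16.3 − 7.895 − 5 = 3.405 cmH2O.
R = 3.405 / 0.5167 = 6.59 cmH2O·s/L.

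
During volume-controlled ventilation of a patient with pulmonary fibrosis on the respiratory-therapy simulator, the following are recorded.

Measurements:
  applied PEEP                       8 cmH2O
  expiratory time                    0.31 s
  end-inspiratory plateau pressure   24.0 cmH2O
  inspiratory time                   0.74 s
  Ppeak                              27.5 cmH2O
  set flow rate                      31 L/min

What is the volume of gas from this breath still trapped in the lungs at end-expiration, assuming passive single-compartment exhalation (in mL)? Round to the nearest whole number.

56

Flow: 31 L/min ÷ 60 = 0.5167 L/s.
Vt = flow × Ti = 0.5167 L/s × 0.74 s × 1000 mL/L = 382.36 mL.
R = (PIP − Pplat)/V̇ = (27.5 − 24.0) / 0.5167 = 3.5/0.5167 = 6.774 cmH2O·s/L.
C = Vt/(Pplat − PEEP) = 382.36 / (24.0 − 8) = 382.36/16.0 = 23.898 mL/cmH2O.
τ = R × C = 6.774 × 0.0239 L/cmH2O = 0.1619 s.
Fraction remaining = e^(−Te/τ) = e^(−0.31/0.1619) = 0.1474.
Trapped volume = 382.36 × 0.1474 = 56.36 mL.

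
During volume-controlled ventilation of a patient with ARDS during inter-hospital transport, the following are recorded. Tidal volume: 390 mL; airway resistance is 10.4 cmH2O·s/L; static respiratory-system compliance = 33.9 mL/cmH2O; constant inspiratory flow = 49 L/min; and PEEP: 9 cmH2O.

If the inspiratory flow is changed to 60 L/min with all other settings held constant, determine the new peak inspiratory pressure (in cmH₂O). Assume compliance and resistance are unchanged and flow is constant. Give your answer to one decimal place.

Flow: 49 L/min ÷ 60 = 0.8167 L/s.
New flow: 60 L/min ÷ 60 = 1 L/s.
PIP = Vt/C + R·V̇ + PEEP (constant-flow equation of motion).
Only the resistive term changes: ΔPIP = R × ΔV̇ = 10.4 × (1 − 0.8167) = 10.4 × 0.1833 = 1.906 cmH2O.
Original PIP = 390/33.9 + 10.4×0.8167 + 9 = 28.998 cmH2O; new PIP = 28.998 + (1.906) = 30.904 cmH2O.

30.9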